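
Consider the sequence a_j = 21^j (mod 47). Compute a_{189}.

Computing terms: a_1 = 21; a_2 = 18; a_3 = 2; a_4 = 42; a_5 = 36; a_6 = 4; a_7 = 37; a_8 = 25; a_9 = 8; a_{10} = 27; a_{11} = 3; a_{12} = 16; a_{13} = 7; a_{14} = 6; a_{15} = 32; a_{16} = 14; a_{17} = 12; a_{18} = 17; a_{19} = 28; a_{20} = 24; a_{21} = 34; a_{22} = 9; a_{23} = 1; a_{24} = 21.
The sequence repeats with period 23.
So a_{189} = a_{1 + ((189-1) mod 23)} = a_5 = 36.

36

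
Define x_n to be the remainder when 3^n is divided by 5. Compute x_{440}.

x_1 = 3,  x_2 = 4,  x_3 = 2,  x_4 = 1,  x_5 = 3.
Since x_5 = x_1 = 3, the sequence is periodic with period 4.
(440 - 1) mod 4 = 3, so x_{440} = x_4 = 1.

1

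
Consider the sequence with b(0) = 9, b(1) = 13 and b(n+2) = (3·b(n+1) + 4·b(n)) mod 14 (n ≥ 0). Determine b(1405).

We have b(0) = 9, b(1) = 13, b(2) = 5, b(3) = 11, b(4) = 11, b(5) = 7, b(6) = 9, b(7) = 13.
Since (b(6), b(7)) = (b(0), b(1)) = (9, 13) (two consecutive terms determine the rest), the sequence is periodic with period 6.
So b(1405) = b(0 + ((1405-0) mod 6)) = b(1) = 13.

13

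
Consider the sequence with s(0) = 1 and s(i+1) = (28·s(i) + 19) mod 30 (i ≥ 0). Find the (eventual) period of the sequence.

Listing terms: s(0) = 1; s(1) = 17; s(2) = 15; s(3) = 19; s(4) = 11; s(5) = 27; s(6) = 25; s(7) = 29; s(8) = 21; s(9) = 7; s(10) = 5; s(11) = 9; s(12) = 1.
Since s(12) = s(0) = 1, the sequence is periodic with period 12.

12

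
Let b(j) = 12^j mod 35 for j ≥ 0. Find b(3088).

16

Computing terms: b(0) = 1,  b(1) = 12,  b(2) = 4,  b(3) = 13,  b(4) = 16,  b(5) = 17,  b(6) = 29,  b(7) = 33,  b(8) = 11,  b(9) = 27,  b(10) = 9,  b(11) = 3,  b(12) = 1.
The sequence repeats with period 12.
(3088 - 0) mod 12 = 4, so b(3088) = b(4) = 16.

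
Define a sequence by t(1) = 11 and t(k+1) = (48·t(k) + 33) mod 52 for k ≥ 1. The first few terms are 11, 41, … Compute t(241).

Computing terms: t(1) = 11,  t(2) = 41,  t(3) = 25,  t(4) = 37,  t(5) = 41.
Since t(5) = t(2) = 41, the sequence is eventually periodic: after a pre-period of length 1 it cycles with period 3.
For k ≥ 2, t(k) depends only on (k - 2) mod 3. (241 - 2) mod 3 = 2, so t(241) = t(4) = 37.

37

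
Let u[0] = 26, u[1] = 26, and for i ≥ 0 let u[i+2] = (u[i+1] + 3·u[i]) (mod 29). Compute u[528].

6

u[0] = 26,  u[1] = 26,  u[2] = 17,  u[3] = 8,  u[4] = 1,  u[5] = 25,  u[6] = 28,  u[7] = 16,  u[8] = 13,  u[9] = 3,  u[10] = 13,  u[11] = 22,  u[12] = 3,  u[13] = 11,  u[14] = 20,  u[15] = 24,  u[16] = 26,  u[17] = 11,  u[18] = 2,  u[19] = 6,  u[20] = 12,  u[21] = 1,  u[22] = 8,  u[23] = 11,  u[24] = 6,  u[25] = 10,  u[26] = 28,  u[27] = 0,  u[28] = 26,  u[29] = 26.
Since (u[28], u[29]) = (u[0], u[1]) = (26, 26) (two consecutive terms determine the rest), the sequence is periodic with period 28.
(528 - 0) mod 28 = 24, so u[528] = u[24] = 6.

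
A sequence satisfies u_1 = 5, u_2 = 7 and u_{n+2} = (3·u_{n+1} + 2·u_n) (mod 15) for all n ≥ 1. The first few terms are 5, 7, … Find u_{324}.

Listing terms: u_1 = 5,  u_2 = 7,  u_3 = 1,  u_4 = 2,  u_5 = 8,  u_6 = 13,  u_7 = 10,  u_8 = 11,  u_9 = 8,  u_{10} = 1,  u_{11} = 4,  u_{12} = 14,  u_{13} = 5,  u_{14} = 13,  u_{15} = 4,  u_{16} = 8,  u_{17} = 2,  u_{18} = 7,  u_{19} = 10,  u_{20} = 14,  u_{21} = 2,  u_{22} = 4,  u_{23} = 1,  u_{24} = 11,  u_{25} = 5,  u_{26} = 7.
Since (u_{25}, u_{26}) = (u_1, u_2) = (5, 7) (two consecutive terms determine the rest), the sequence is periodic with period 24.
(324 - 1) mod 24 = 11, so u_{324} = u_{12} = 14.

14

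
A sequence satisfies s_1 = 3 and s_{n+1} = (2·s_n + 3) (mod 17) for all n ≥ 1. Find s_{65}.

3

We have s_1 = 3; s_2 = 9; s_3 = 4; s_4 = 11; s_5 = 8; s_6 = 2; s_7 = 7; s_8 = 0; s_9 = 3.
Since s_9 = s_1 = 3, the sequence is periodic with period 8.
(65 - 1) mod 8 = 0, so s_{65} = s_1 = 3.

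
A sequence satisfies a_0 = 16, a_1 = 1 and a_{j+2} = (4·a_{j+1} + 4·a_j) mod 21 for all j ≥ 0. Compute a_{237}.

17

Computing terms: a_0 = 16,  a_1 = 1,  a_2 = 5,  a_3 = 3,  a_4 = 11,  a_5 = 14,  a_6 = 16,  a_7 = 15,  a_8 = 19,  a_9 = 10,  a_{10} = 11,  a_{11} = 0,  a_{12} = 2,  a_{13} = 8,  a_{14} = 19,  a_{15} = 3,  a_{16} = 4,  a_{17} = 7,  a_{18} = 2,  a_{19} = 15,  a_{20} = 5,  a_{21} = 17,  a_{22} = 4,  a_{23} = 0,  a_{24} = 16,  a_{25} = 1.
Since (a_{24}, a_{25}) = (a_0, a_1) = (16, 1) (two consecutive terms determine the rest), the sequence is periodic with period 24.
(237 - 0) mod 24 = 21, so a_{237} = a_{21} = 17.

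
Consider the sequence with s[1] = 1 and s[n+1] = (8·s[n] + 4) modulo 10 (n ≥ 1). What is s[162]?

We have s[1] = 1,  s[2] = 2,  s[3] = 0,  s[4] = 4,  s[5] = 6,  s[6] = 2.
Since s[6] = s[2] = 2, the sequence is eventually periodic: after a pre-period of length 1 it cycles with period 4.
For n ≥ 2, s[n] depends only on (n - 2) mod 4. (162 - 2) mod 4 = 0, so s[162] = s[2] = 2.

2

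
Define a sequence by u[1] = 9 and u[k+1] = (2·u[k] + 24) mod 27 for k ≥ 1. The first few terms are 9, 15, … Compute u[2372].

15

Listing terms: u[1] = 9,  u[2] = 15,  u[3] = 0,  u[4] = 24,  u[5] = 18,  u[6] = 6,  u[7] = 9.
The sequence repeats with period 6.
So u[2372] = u[1 + ((2372-1) mod 6)] = u[2] = 15.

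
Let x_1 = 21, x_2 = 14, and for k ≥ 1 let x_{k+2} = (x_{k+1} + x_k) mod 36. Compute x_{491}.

8

Computing terms: x_1 = 21, x_2 = 14, x_3 = 35, x_4 = 13, x_5 = 12, x_6 = 25, x_7 = 1, x_8 = 26, x_9 = 27, x_{10} = 17, x_{11} = 8, x_{12} = 25, x_{13} = 33, x_{14} = 22, x_{15} = 19, x_{16} = 5, x_{17} = 24, x_{18} = 29, x_{19} = 17, x_{20} = 10, x_{21} = 27, x_{22} = 1, x_{23} = 28, x_{24} = 29, x_{25} = 21, x_{26} = 14.
The sequence repeats with period 24.
So x_{491} = x_{1 + ((491-1) mod 24)} = x_{11} = 8.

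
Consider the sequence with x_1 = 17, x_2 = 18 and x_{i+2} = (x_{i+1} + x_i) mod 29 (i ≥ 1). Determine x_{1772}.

22

We have x_1 = 17; x_2 = 18; x_3 = 6; x_4 = 24; x_5 = 1; x_6 = 25; x_7 = 26; x_8 = 22; x_9 = 19; x_{10} = 12; x_{11} = 2; x_{12} = 14; x_{13} = 16; x_{14} = 1; x_{15} = 17; x_{16} = 18.
Since (x_{15}, x_{16}) = (x_1, x_2) = (17, 18) (two consecutive terms determine the rest), the sequence is periodic with period 14.
(1772 - 1) mod 14 = 7, so x_{1772} = x_8 = 22.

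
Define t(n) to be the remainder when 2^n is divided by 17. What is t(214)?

13

Computing terms: t(1) = 2; t(2) = 4; t(3) = 8; t(4) = 16; t(5) = 15; t(6) = 13; t(7) = 9; t(8) = 1; t(9) = 2.
Since t(9) = t(1) = 2, the sequence is periodic with period 8.
So t(214) = t(1 + ((214-1) mod 8)) = t(6) = 13.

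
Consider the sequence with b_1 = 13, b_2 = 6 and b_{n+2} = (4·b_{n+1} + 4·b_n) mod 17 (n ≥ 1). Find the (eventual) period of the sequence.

Listing terms: b_1 = 13, b_2 = 6, b_3 = 8, b_4 = 5, b_5 = 1, b_6 = 7, b_7 = 15, b_8 = 3, b_9 = 4, b_{10} = 11, b_{11} = 9, b_{12} = 12, b_{13} = 16, b_{14} = 10, b_{15} = 2, b_{16} = 14, b_{17} = 13, b_{18} = 6.
Since (b_{17}, b_{18}) = (b_1, b_2) = (13, 6) (two consecutive terms determine the rest), the sequence is periodic with period 16.

16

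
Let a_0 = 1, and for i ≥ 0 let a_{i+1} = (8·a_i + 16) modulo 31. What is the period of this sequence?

Computing terms: a_0 = 1, a_1 = 24, a_2 = 22, a_3 = 6, a_4 = 2, a_5 = 1.
Since a_5 = a_0 = 1, the sequence is periodic with period 5.

5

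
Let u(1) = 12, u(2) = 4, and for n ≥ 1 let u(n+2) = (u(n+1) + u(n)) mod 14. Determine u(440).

8

Listing terms: u(1) = 12, u(2) = 4, u(3) = 2, u(4) = 6, u(5) = 8, u(6) = 0, u(7) = 8, u(8) = 8, u(9) = 2, u(10) = 10, u(11) = 12, u(12) = 8, u(13) = 6, u(14) = 0, u(15) = 6, u(16) = 6, u(17) = 12, u(18) = 4.
Since (u(17), u(18)) = (u(1), u(2)) = (12, 4) (two consecutive terms determine the rest), the sequence is periodic with period 16.
(440 - 1) mod 16 = 7, so u(440) = u(8) = 8.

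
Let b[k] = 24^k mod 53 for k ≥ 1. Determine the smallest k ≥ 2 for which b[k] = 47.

Listing terms: b[1] = 24,  b[2] = 46,  b[3] = 44,  b[4] = 49,  b[5] = 10,  b[6] = 28,  b[7] = 36,  b[8] = 16,  b[9] = 13,  b[10] = 47,  b[11] = 15,  b[12] = 42,  b[13] = 1,  b[14] = 24.
Since b[14] = b[1] = 24, the sequence is periodic with period 13.
The value 47 first appears (with k ≥ 2) at b[10].

10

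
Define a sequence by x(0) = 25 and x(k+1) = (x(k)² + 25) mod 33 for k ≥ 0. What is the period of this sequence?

3

We have x(0) = 25, x(1) = 23, x(2) = 26, x(3) = 8, x(4) = 23.
Since x(4) = x(1) = 23, the sequence is eventually periodic: after a pre-period of length 1 it cycles with period 3.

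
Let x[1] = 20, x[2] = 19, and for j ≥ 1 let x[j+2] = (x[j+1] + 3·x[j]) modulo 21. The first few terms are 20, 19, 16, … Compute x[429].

Listing terms: x[1] = 20, x[2] = 19, x[3] = 16, x[4] = 10, x[5] = 16, x[6] = 4, x[7] = 10, x[8] = 1, x[9] = 10, x[10] = 13, x[11] = 1, x[12] = 19, x[13] = 1, x[14] = 16, x[15] = 19, x[16] = 4, x[17] = 19, x[18] = 10, x[19] = 4, x[20] = 13, x[21] = 4, x[22] = 1, x[23] = 13, x[24] = 16, x[25] = 13, x[26] = 19, x[27] = 16.
Since (x[26], x[27]) = (x[2], x[3]) = (19, 16) (two consecutive terms determine the rest), the sequence is eventually periodic: after a pre-period of length 1 it cycles with period 24.
For j ≥ 2, x[j] depends only on (j - 2) mod 24. (429 - 2) mod 24 = 19, so x[429] = x[21] = 4.

4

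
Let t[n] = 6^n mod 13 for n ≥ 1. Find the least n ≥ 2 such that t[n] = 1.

12

t[1] = 6, t[2] = 10, t[3] = 8, t[4] = 9, t[5] = 2, t[6] = 12, t[7] = 7, t[8] = 3, t[9] = 5, t[10] = 4, t[11] = 11, t[12] = 1, t[13] = 6.
The sequence repeats with period 12.
The value 1 first appears (with n ≥ 2) at t[12].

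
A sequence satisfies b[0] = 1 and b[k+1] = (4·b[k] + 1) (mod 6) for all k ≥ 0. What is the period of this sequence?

b[0] = 1; b[1] = 5; b[2] = 3; b[3] = 1.
The sequence repeats with period 3.

3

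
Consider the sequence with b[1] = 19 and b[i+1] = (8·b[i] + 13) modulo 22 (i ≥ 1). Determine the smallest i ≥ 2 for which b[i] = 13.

b[1] = 19, b[2] = 11, b[3] = 13, b[4] = 7, b[5] = 3, b[6] = 15, b[7] = 1, b[8] = 21, b[9] = 5, b[10] = 9, b[11] = 19.
Since b[11] = b[1] = 19, the sequence is periodic with period 10.
The value 13 first appears (with i ≥ 2) at b[3].

3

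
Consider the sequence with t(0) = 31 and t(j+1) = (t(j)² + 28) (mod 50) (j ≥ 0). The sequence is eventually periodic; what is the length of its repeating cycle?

4

Computing terms: t(0) = 31; t(1) = 39; t(2) = 49; t(3) = 29; t(4) = 19; t(5) = 39.
Since t(5) = t(1) = 39, the sequence is eventually periodic: after a pre-period of length 1 it cycles with period 4.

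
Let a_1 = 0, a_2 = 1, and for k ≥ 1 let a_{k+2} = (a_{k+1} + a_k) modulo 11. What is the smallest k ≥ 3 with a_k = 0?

11

a_1 = 0, a_2 = 1, a_3 = 1, a_4 = 2, a_5 = 3, a_6 = 5, a_7 = 8, a_8 = 2, a_9 = 10, a_{10} = 1, a_{11} = 0, a_{12} = 1.
The sequence repeats with period 10.
The value 0 next appears (with k ≥ 3) at a_{11}.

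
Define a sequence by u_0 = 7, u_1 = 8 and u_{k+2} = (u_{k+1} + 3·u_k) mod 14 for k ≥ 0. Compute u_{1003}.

Listing terms: u_0 = 7,  u_1 = 8,  u_2 = 1,  u_3 = 11,  u_4 = 0,  u_5 = 5,  u_6 = 5,  u_7 = 6,  u_8 = 7,  u_9 = 11,  u_{10} = 4,  u_{11} = 9,  u_{12} = 7,  u_{13} = 6,  u_{14} = 13,  u_{15} = 3,  u_{16} = 0,  u_{17} = 9,  u_{18} = 9,  u_{19} = 8,  u_{20} = 7,  u_{21} = 3,  u_{22} = 10,  u_{23} = 5,  u_{24} = 7,  u_{25} = 8.
Since (u_{24}, u_{25}) = (u_0, u_1) = (7, 8) (two consecutive terms determine the rest), the sequence is periodic with period 24.
So u_{1003} = u_{0 + ((1003-0) mod 24)} = u_{19} = 8.

8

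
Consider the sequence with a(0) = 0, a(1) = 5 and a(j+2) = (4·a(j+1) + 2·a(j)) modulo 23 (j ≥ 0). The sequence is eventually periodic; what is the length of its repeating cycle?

22

Computing terms: a(0) = 0; a(1) = 5; a(2) = 20; a(3) = 21; a(4) = 9; a(5) = 9; a(6) = 8; a(7) = 4; a(8) = 9; a(9) = 21; a(10) = 10; a(11) = 13; a(12) = 3; a(13) = 15; a(14) = 20; a(15) = 18; a(16) = 20; a(17) = 1; a(18) = 21; a(19) = 17; a(20) = 18; a(21) = 14; a(22) = 0; a(23) = 5.
The sequence repeats with period 22.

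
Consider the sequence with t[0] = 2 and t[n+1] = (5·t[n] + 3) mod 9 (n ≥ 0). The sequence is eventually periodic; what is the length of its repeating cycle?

We have t[0] = 2; t[1] = 4; t[2] = 5; t[3] = 1; t[4] = 8; t[5] = 7; t[6] = 2.
Since t[6] = t[0] = 2, the sequence is periodic with period 6.

6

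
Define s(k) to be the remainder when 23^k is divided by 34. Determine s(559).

3

We have s(1) = 23,  s(2) = 19,  s(3) = 29,  s(4) = 21,  s(5) = 7,  s(6) = 25,  s(7) = 31,  s(8) = 33,  s(9) = 11,  s(10) = 15,  s(11) = 5,  s(12) = 13,  s(13) = 27,  s(14) = 9,  s(15) = 3,  s(16) = 1,  s(17) = 23.
The sequence repeats with period 16.
So s(559) = s(1 + ((559-1) mod 16)) = s(15) = 3.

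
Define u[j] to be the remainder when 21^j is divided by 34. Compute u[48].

1

u[1] = 21, u[2] = 33, u[3] = 13, u[4] = 1, u[5] = 21.
Since u[5] = u[1] = 21, the sequence is periodic with period 4.
(48 - 1) mod 4 = 3, so u[48] = u[4] = 1.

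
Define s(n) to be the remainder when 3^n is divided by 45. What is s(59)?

Computing terms: s(0) = 1, s(1) = 3, s(2) = 9, s(3) = 27, s(4) = 36, s(5) = 18, s(6) = 9.
Since s(6) = s(2) = 9, the sequence is eventually periodic: after a pre-period of length 2 it cycles with period 4.
For n ≥ 2, s(n) depends only on (n - 2) mod 4. (59 - 2) mod 4 = 1, so s(59) = s(3) = 27.

27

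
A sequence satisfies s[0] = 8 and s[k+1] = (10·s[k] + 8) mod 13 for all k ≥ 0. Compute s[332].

s[0] = 8; s[1] = 10; s[2] = 4; s[3] = 9; s[4] = 7; s[5] = 0; s[6] = 8.
The sequence repeats with period 6.
(332 - 0) mod 6 = 2, so s[332] = s[2] = 4.

4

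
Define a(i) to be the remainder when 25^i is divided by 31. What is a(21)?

a(1) = 25; a(2) = 5; a(3) = 1; a(4) = 25.
The sequence repeats with period 3.
(21 - 1) mod 3 = 2, so a(21) = a(3) = 1.

1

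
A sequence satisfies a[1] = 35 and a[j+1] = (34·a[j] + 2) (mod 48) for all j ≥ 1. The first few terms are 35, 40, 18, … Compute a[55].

We have a[1] = 35,  a[2] = 40,  a[3] = 18,  a[4] = 38,  a[5] = 46,  a[6] = 30,  a[7] = 14,  a[8] = 46.
Since a[8] = a[5] = 46, the sequence is eventually periodic: after a pre-period of length 4 it cycles with period 3.
For j ≥ 5, a[j] depends only on (j - 5) mod 3. (55 - 5) mod 3 = 2, so a[55] = a[7] = 14.

14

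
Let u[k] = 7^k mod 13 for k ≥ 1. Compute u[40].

9

We have u[1] = 7; u[2] = 10; u[3] = 5; u[4] = 9; u[5] = 11; u[6] = 12; u[7] = 6; u[8] = 3; u[9] = 8; u[10] = 4; u[11] = 2; u[12] = 1; u[13] = 7.
Since u[13] = u[1] = 7, the sequence is periodic with period 12.
(40 - 1) mod 12 = 3, so u[40] = u[4] = 9.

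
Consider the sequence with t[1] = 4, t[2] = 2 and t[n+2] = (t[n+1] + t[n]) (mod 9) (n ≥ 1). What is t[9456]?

7

Listing terms: t[1] = 4,  t[2] = 2,  t[3] = 6,  t[4] = 8,  t[5] = 5,  t[6] = 4,  t[7] = 0,  t[8] = 4,  t[9] = 4,  t[10] = 8,  t[11] = 3,  t[12] = 2,  t[13] = 5,  t[14] = 7,  t[15] = 3,  t[16] = 1,  t[17] = 4,  t[18] = 5,  t[19] = 0,  t[20] = 5,  t[21] = 5,  t[22] = 1,  t[23] = 6,  t[24] = 7,  t[25] = 4,  t[26] = 2.
Since (t[25], t[26]) = (t[1], t[2]) = (4, 2) (two consecutive terms determine the rest), the sequence is periodic with period 24.
So t[9456] = t[1 + ((9456-1) mod 24)] = t[24] = 7.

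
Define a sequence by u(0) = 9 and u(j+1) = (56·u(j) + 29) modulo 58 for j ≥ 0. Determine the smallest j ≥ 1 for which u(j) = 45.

22

Listing terms: u(0) = 9,  u(1) = 11,  u(2) = 7,  u(3) = 15,  u(4) = 57,  u(5) = 31,  u(6) = 25,  u(7) = 37,  u(8) = 13,  u(9) = 3,  u(10) = 23,  u(11) = 41,  u(12) = 5,  u(13) = 19,  u(14) = 49,  u(15) = 47,  u(16) = 51,  u(17) = 43,  u(18) = 1,  u(19) = 27,  u(20) = 33,  u(21) = 21,  u(22) = 45,  u(23) = 55,  u(24) = 35,  u(25) = 17,  u(26) = 53,  u(27) = 39,  u(28) = 9.
Since u(28) = u(0) = 9, the sequence is periodic with period 28.
The value 45 first appears (with j ≥ 1) at u(22).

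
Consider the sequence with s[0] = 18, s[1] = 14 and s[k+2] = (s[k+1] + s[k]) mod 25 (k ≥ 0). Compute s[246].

2

Computing terms: s[0] = 18,  s[1] = 14,  s[2] = 7,  s[3] = 21,  s[4] = 3,  s[5] = 24,  s[6] = 2,  s[7] = 1,  s[8] = 3,  s[9] = 4,  s[10] = 7,  s[11] = 11,  s[12] = 18,  s[13] = 4,  s[14] = 22,  s[15] = 1,  s[16] = 23,  s[17] = 24,  s[18] = 22,  s[19] = 21,  s[20] = 18,  s[21] = 14.
The sequence repeats with period 20.
(246 - 0) mod 20 = 6, so s[246] = s[6] = 2.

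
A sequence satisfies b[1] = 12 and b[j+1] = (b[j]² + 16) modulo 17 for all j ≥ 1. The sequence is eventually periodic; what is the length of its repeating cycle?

Listing terms: b[1] = 12; b[2] = 7; b[3] = 14; b[4] = 8; b[5] = 12.
The sequence repeats with period 4.

4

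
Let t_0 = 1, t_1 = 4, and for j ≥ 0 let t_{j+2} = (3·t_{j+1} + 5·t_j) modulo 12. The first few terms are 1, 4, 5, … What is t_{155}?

5

t_0 = 1,  t_1 = 4,  t_2 = 5,  t_3 = 11,  t_4 = 10,  t_5 = 1,  t_6 = 5,  t_7 = 8,  t_8 = 1,  t_9 = 7,  t_{10} = 2,  t_{11} = 5,  t_{12} = 1,  t_{13} = 4.
The sequence repeats with period 12.
(155 - 0) mod 12 = 11, so t_{155} = t_{11} = 5.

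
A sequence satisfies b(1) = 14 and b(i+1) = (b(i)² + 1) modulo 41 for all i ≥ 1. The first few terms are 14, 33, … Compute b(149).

We have b(1) = 14, b(2) = 33, b(3) = 24, b(4) = 3, b(5) = 10, b(6) = 19, b(7) = 34, b(8) = 9, b(9) = 0, b(10) = 1, b(11) = 2, b(12) = 5, b(13) = 26, b(14) = 21, b(15) = 32, b(16) = 0.
Since b(16) = b(9) = 0, the sequence is eventually periodic: after a pre-period of length 8 it cycles with period 7.
For i ≥ 9, b(i) depends only on (i - 9) mod 7. (149 - 9) mod 7 = 0, so b(149) = b(9) = 0.

0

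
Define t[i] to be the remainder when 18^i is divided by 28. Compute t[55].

4

t[0] = 1; t[1] = 18; t[2] = 16; t[3] = 8; t[4] = 4; t[5] = 16.
Since t[5] = t[2] = 16, the sequence is eventually periodic: after a pre-period of length 2 it cycles with period 3.
For i ≥ 2, t[i] depends only on (i - 2) mod 3. (55 - 2) mod 3 = 2, so t[55] = t[4] = 4.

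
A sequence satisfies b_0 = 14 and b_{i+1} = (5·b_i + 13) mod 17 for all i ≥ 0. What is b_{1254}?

Computing terms: b_0 = 14; b_1 = 15; b_2 = 3; b_3 = 11; b_4 = 0; b_5 = 13; b_6 = 10; b_7 = 12; b_8 = 5; b_9 = 4; b_{10} = 16; b_{11} = 8; b_{12} = 2; b_{13} = 6; b_{14} = 9; b_{15} = 7; b_{16} = 14.
Since b_{16} = b_0 = 14, the sequence is periodic with period 16.
So b_{1254} = b_{0 + ((1254-0) mod 16)} = b_6 = 10.

10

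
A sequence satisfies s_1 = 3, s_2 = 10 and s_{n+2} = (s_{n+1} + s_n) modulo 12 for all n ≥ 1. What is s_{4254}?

11

Computing terms: s_1 = 3,  s_2 = 10,  s_3 = 1,  s_4 = 11,  s_5 = 0,  s_6 = 11,  s_7 = 11,  s_8 = 10,  s_9 = 9,  s_{10} = 7,  s_{11} = 4,  s_{12} = 11,  s_{13} = 3,  s_{14} = 2,  s_{15} = 5,  s_{16} = 7,  s_{17} = 0,  s_{18} = 7,  s_{19} = 7,  s_{20} = 2,  s_{21} = 9,  s_{22} = 11,  s_{23} = 8,  s_{24} = 7,  s_{25} = 3,  s_{26} = 10.
Since (s_{25}, s_{26}) = (s_1, s_2) = (3, 10) (two consecutive terms determine the rest), the sequence is periodic with period 24.
So s_{4254} = s_{1 + ((4254-1) mod 24)} = s_6 = 11.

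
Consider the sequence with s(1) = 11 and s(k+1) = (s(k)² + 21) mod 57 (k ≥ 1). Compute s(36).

40

We have s(1) = 11,  s(2) = 28,  s(3) = 7,  s(4) = 13,  s(5) = 19,  s(6) = 40,  s(7) = 25,  s(8) = 19.
Since s(8) = s(5) = 19, the sequence is eventually periodic: after a pre-period of length 4 it cycles with period 3.
For k ≥ 5, s(k) depends only on (k - 5) mod 3. (36 - 5) mod 3 = 1, so s(36) = s(6) = 40.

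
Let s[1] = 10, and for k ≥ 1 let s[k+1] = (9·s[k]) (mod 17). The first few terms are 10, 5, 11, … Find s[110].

We have s[1] = 10, s[2] = 5, s[3] = 11, s[4] = 14, s[5] = 7, s[6] = 12, s[7] = 6, s[8] = 3, s[9] = 10.
Since s[9] = s[1] = 10, the sequence is periodic with period 8.
(110 - 1) mod 8 = 5, so s[110] = s[6] = 12.

12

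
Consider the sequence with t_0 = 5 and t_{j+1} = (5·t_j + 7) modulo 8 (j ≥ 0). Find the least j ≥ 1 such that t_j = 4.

We have t_0 = 5, t_1 = 0, t_2 = 7, t_3 = 2, t_4 = 1, t_5 = 4, t_6 = 3, t_7 = 6, t_8 = 5.
Since t_8 = t_0 = 5, the sequence is periodic with period 8.
The value 4 first appears (with j ≥ 1) at t_5.

5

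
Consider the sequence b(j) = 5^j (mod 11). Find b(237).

3

Computing terms: b(0) = 1, b(1) = 5, b(2) = 3, b(3) = 4, b(4) = 9, b(5) = 1.
The sequence repeats with period 5.
(237 - 0) mod 5 = 2, so b(237) = b(2) = 3.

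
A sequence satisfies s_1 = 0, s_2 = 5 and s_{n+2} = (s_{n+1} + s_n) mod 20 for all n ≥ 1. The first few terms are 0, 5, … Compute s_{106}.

Listing terms: s_1 = 0, s_2 = 5, s_3 = 5, s_4 = 10, s_5 = 15, s_6 = 5, s_7 = 0, s_8 = 5.
Since (s_7, s_8) = (s_1, s_2) = (0, 5) (two consecutive terms determine the rest), the sequence is periodic with period 6.
So s_{106} = s_{1 + ((106-1) mod 6)} = s_4 = 10.

10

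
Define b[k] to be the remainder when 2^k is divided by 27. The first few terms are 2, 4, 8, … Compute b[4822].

7

We have b[1] = 2, b[2] = 4, b[3] = 8, b[4] = 16, b[5] = 5, b[6] = 10, b[7] = 20, b[8] = 13, b[9] = 26, b[10] = 25, b[11] = 23, b[12] = 19, b[13] = 11, b[14] = 22, b[15] = 17, b[16] = 7, b[17] = 14, b[18] = 1, b[19] = 2.
The sequence repeats with period 18.
(4822 - 1) mod 18 = 15, so b[4822] = b[16] = 7.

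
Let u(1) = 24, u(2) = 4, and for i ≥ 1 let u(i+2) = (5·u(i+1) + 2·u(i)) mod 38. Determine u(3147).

u(1) = 24; u(2) = 4; u(3) = 30; u(4) = 6; u(5) = 14; u(6) = 6; u(7) = 20; u(8) = 36; u(9) = 30; u(10) = 32; u(11) = 30; u(12) = 24; u(13) = 28; u(14) = 36; u(15) = 8; u(16) = 36; u(17) = 6; u(18) = 26; u(19) = 28; u(20) = 2; u(21) = 28; u(22) = 30; u(23) = 16; u(24) = 26; u(25) = 10; u(26) = 26; u(27) = 36; u(28) = 4; u(29) = 16; u(30) = 12; u(31) = 16; u(32) = 28; u(33) = 20; u(34) = 4; u(35) = 22; u(36) = 4; u(37) = 26; u(38) = 24; u(39) = 20; u(40) = 34; u(41) = 20; u(42) = 16; u(43) = 6; u(44) = 24; u(45) = 18; u(46) = 24; u(47) = 4.
Since (u(46), u(47)) = (u(1), u(2)) = (24, 4) (two consecutive terms determine the rest), the sequence is periodic with period 45.
(3147 - 1) mod 45 = 41, so u(3147) = u(42) = 16.

16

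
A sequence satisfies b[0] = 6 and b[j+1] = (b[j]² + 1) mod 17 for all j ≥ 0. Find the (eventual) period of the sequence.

6

Listing terms: b[0] = 6,  b[1] = 3,  b[2] = 10,  b[3] = 16,  b[4] = 2,  b[5] = 5,  b[6] = 9,  b[7] = 14,  b[8] = 10.
Since b[8] = b[2] = 10, the sequence is eventually periodic: after a pre-period of length 2 it cycles with period 6.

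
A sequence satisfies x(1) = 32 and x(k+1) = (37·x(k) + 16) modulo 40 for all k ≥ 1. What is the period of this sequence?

4

We have x(1) = 32, x(2) = 0, x(3) = 16, x(4) = 8, x(5) = 32.
Since x(5) = x(1) = 32, the sequence is periodic with period 4.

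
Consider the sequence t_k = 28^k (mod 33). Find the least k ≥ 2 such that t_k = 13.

9

t_1 = 28, t_2 = 25, t_3 = 7, t_4 = 31, t_5 = 10, t_6 = 16, t_7 = 19, t_8 = 4, t_9 = 13, t_{10} = 1, t_{11} = 28.
Since t_{11} = t_1 = 28, the sequence is periodic with period 10.
The value 13 first appears (with k ≥ 2) at t_9.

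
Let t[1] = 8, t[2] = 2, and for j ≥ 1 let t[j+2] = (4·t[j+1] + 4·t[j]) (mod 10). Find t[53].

2

Listing terms: t[1] = 8; t[2] = 2; t[3] = 0; t[4] = 8; t[5] = 2.
Since (t[4], t[5]) = (t[1], t[2]) = (8, 2) (two consecutive terms determine the rest), the sequence is periodic with period 3.
(53 - 1) mod 3 = 1, so t[53] = t[2] = 2.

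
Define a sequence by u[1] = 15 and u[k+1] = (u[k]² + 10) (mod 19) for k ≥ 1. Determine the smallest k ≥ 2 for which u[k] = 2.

3

u[1] = 15; u[2] = 7; u[3] = 2; u[4] = 14; u[5] = 16; u[6] = 0; u[7] = 10; u[8] = 15.
Since u[8] = u[1] = 15, the sequence is periodic with period 7.
The value 2 first appears (with k ≥ 2) at u[3].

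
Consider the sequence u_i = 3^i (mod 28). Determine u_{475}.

3

Computing terms: u_1 = 3, u_2 = 9, u_3 = 27, u_4 = 25, u_5 = 19, u_6 = 1, u_7 = 3.
Since u_7 = u_1 = 3, the sequence is periodic with period 6.
(475 - 1) mod 6 = 0, so u_{475} = u_1 = 3.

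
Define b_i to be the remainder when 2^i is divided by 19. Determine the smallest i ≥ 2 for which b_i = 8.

Computing terms: b_1 = 2,  b_2 = 4,  b_3 = 8,  b_4 = 16,  b_5 = 13,  b_6 = 7,  b_7 = 14,  b_8 = 9,  b_9 = 18,  b_{10} = 17,  b_{11} = 15,  b_{12} = 11,  b_{13} = 3,  b_{14} = 6,  b_{15} = 12,  b_{16} = 5,  b_{17} = 10,  b_{18} = 1,  b_{19} = 2.
The sequence repeats with period 18.
The value 8 first appears (with i ≥ 2) at b_3.

3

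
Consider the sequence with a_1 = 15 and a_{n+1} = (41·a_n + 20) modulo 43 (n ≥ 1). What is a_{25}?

26

We have a_1 = 15, a_2 = 33, a_3 = 40, a_4 = 26, a_5 = 11, a_6 = 41, a_7 = 24, a_8 = 15.
Since a_8 = a_1 = 15, the sequence is periodic with period 7.
(25 - 1) mod 7 = 3, so a_{25} = a_4 = 26.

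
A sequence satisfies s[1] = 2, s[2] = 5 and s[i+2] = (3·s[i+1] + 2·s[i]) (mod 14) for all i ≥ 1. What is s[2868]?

We have s[1] = 2; s[2] = 5; s[3] = 5; s[4] = 11; s[5] = 1; s[6] = 11; s[7] = 7; s[8] = 1; s[9] = 3; s[10] = 11; s[11] = 11; s[12] = 13; s[13] = 5; s[14] = 13; s[15] = 7; s[16] = 5; s[17] = 1; s[18] = 13; s[19] = 13; s[20] = 9; s[21] = 11; s[22] = 9; s[23] = 7; s[24] = 11; s[25] = 5; s[26] = 9; s[27] = 9; s[28] = 3; s[29] = 13; s[30] = 3; s[31] = 7; s[32] = 13; s[33] = 11; s[34] = 3; s[35] = 3; s[36] = 1; s[37] = 9; s[38] = 1; s[39] = 7; s[40] = 9; s[41] = 13; s[42] = 1; s[43] = 1; s[44] = 5; s[45] = 3; s[46] = 5; s[47] = 7; s[48] = 3; s[49] = 9; s[50] = 5; s[51] = 5.
Since (s[50], s[51]) = (s[2], s[3]) = (5, 5) (two consecutive terms determine the rest), the sequence is eventually periodic: after a pre-period of length 1 it cycles with period 48.
For i ≥ 2, s[i] depends only on (i - 2) mod 48. (2868 - 2) mod 48 = 34, so s[2868] = s[36] = 1.

1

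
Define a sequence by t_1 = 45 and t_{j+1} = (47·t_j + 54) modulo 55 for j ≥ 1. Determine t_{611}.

12

We have t_1 = 45,  t_2 = 24,  t_3 = 27,  t_4 = 3,  t_5 = 30,  t_6 = 34,  t_7 = 2,  t_8 = 38,  t_9 = 25,  t_{10} = 19,  t_{11} = 12,  t_{12} = 13,  t_{13} = 5,  t_{14} = 14,  t_{15} = 52,  t_{16} = 23,  t_{17} = 35,  t_{18} = 49,  t_{19} = 47,  t_{20} = 8,  t_{21} = 45.
The sequence repeats with period 20.
(611 - 1) mod 20 = 10, so t_{611} = t_{11} = 12.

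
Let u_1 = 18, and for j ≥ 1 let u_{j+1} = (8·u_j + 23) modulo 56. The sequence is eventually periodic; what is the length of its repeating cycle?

7

u_1 = 18; u_2 = 55; u_3 = 15; u_4 = 31; u_5 = 47; u_6 = 7; u_7 = 23; u_8 = 39; u_9 = 55.
Since u_9 = u_2 = 55, the sequence is eventually periodic: after a pre-period of length 1 it cycles with period 7.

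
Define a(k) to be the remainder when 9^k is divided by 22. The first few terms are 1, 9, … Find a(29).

Computing terms: a(0) = 1, a(1) = 9, a(2) = 15, a(3) = 3, a(4) = 5, a(5) = 1.
Since a(5) = a(0) = 1, the sequence is periodic with period 5.
So a(29) = a(0 + ((29-0) mod 5)) = a(4) = 5.

5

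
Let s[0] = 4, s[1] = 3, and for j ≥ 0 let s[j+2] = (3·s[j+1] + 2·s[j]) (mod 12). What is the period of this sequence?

4

s[0] = 4, s[1] = 3, s[2] = 5, s[3] = 9, s[4] = 1, s[5] = 9, s[6] = 5, s[7] = 9.
Since (s[6], s[7]) = (s[2], s[3]) = (5, 9) (two consecutive terms determine the rest), the sequence is eventually periodic: after a pre-period of length 2 it cycles with period 4.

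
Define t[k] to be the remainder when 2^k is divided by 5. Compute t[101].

2

Computing terms: t[1] = 2; t[2] = 4; t[3] = 3; t[4] = 1; t[5] = 2.
Since t[5] = t[1] = 2, the sequence is periodic with period 4.
So t[101] = t[1 + ((101-1) mod 4)] = t[1] = 2.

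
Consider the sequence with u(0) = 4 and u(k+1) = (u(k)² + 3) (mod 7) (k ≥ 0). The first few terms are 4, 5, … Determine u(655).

Computing terms: u(0) = 4, u(1) = 5, u(2) = 0, u(3) = 3, u(4) = 5.
Since u(4) = u(1) = 5, the sequence is eventually periodic: after a pre-period of length 1 it cycles with period 3.
For k ≥ 1, u(k) depends only on (k - 1) mod 3. (655 - 1) mod 3 = 0, so u(655) = u(1) = 5.

5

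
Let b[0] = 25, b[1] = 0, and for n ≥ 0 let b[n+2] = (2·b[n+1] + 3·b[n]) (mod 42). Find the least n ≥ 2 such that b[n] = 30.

5

Computing terms: b[0] = 25,  b[1] = 0,  b[2] = 33,  b[3] = 24,  b[4] = 21,  b[5] = 30,  b[6] = 39,  b[7] = 0,  b[8] = 33.
Since (b[7], b[8]) = (b[1], b[2]) = (0, 33) (two consecutive terms determine the rest), the sequence is eventually periodic: after a pre-period of length 1 it cycles with period 6.
The value 30 first appears (with n ≥ 2) at b[5].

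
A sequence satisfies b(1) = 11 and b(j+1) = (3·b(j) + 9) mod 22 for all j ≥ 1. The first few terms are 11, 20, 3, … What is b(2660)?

8

We have b(1) = 11, b(2) = 20, b(3) = 3, b(4) = 18, b(5) = 19, b(6) = 0, b(7) = 9, b(8) = 14, b(9) = 7, b(10) = 8, b(11) = 11.
Since b(11) = b(1) = 11, the sequence is periodic with period 10.
So b(2660) = b(1 + ((2660-1) mod 10)) = b(10) = 8.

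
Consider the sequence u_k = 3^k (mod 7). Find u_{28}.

4

Computing terms: u_1 = 3; u_2 = 2; u_3 = 6; u_4 = 4; u_5 = 5; u_6 = 1; u_7 = 3.
Since u_7 = u_1 = 3, the sequence is periodic with period 6.
So u_{28} = u_{1 + ((28-1) mod 6)} = u_4 = 4.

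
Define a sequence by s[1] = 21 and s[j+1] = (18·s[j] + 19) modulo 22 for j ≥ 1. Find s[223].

15

Computing terms: s[1] = 21, s[2] = 1, s[3] = 15, s[4] = 3, s[5] = 7, s[6] = 13, s[7] = 11, s[8] = 19, s[9] = 9, s[10] = 5, s[11] = 21.
Since s[11] = s[1] = 21, the sequence is periodic with period 10.
So s[223] = s[1 + ((223-1) mod 10)] = s[3] = 15.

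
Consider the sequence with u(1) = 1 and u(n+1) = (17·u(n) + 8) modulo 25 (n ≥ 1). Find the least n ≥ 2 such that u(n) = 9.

We have u(1) = 1; u(2) = 0; u(3) = 8; u(4) = 19; u(5) = 6; u(6) = 10; u(7) = 3; u(8) = 9; u(9) = 11; u(10) = 20; u(11) = 23; u(12) = 24; u(13) = 16; u(14) = 5; u(15) = 18; u(16) = 14; u(17) = 21; u(18) = 15; u(19) = 13; u(20) = 4; u(21) = 1.
The sequence repeats with period 20.
The value 9 first appears (with n ≥ 2) at u(8).

8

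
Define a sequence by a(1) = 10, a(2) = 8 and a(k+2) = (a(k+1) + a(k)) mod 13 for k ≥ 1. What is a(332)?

a(1) = 10; a(2) = 8; a(3) = 5; a(4) = 0; a(5) = 5; a(6) = 5; a(7) = 10; a(8) = 2; a(9) = 12; a(10) = 1; a(11) = 0; a(12) = 1; a(13) = 1; a(14) = 2; a(15) = 3; a(16) = 5; a(17) = 8; a(18) = 0; a(19) = 8; a(20) = 8; a(21) = 3; a(22) = 11; a(23) = 1; a(24) = 12; a(25) = 0; a(26) = 12; a(27) = 12; a(28) = 11; a(29) = 10; a(30) = 8.
Since (a(29), a(30)) = (a(1), a(2)) = (10, 8) (two consecutive terms determine the rest), the sequence is periodic with period 28.
(332 - 1) mod 28 = 23, so a(332) = a(24) = 12.

12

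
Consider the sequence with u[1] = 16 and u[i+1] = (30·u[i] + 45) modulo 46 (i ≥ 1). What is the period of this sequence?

22

Computing terms: u[1] = 16, u[2] = 19, u[3] = 17, u[4] = 3, u[5] = 43, u[6] = 1, u[7] = 29, u[8] = 41, u[9] = 33, u[10] = 23, u[11] = 45, u[12] = 15, u[13] = 35, u[14] = 37, u[15] = 5, u[16] = 11, u[17] = 7, u[18] = 25, u[19] = 13, u[20] = 21, u[21] = 31, u[22] = 9, u[23] = 39, u[24] = 19.
Since u[24] = u[2] = 19, the sequence is eventually periodic: after a pre-period of length 1 it cycles with period 22.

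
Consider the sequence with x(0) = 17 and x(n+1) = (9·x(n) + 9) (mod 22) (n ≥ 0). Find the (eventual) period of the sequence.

x(0) = 17, x(1) = 8, x(2) = 15, x(3) = 12, x(4) = 7, x(5) = 6, x(6) = 19, x(7) = 4, x(8) = 1, x(9) = 18, x(10) = 17.
The sequence repeats with period 10.

10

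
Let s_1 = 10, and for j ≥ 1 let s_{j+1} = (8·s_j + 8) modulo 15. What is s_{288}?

4

s_1 = 10, s_2 = 13, s_3 = 7, s_4 = 4, s_5 = 10.
Since s_5 = s_1 = 10, the sequence is periodic with period 4.
(288 - 1) mod 4 = 3, so s_{288} = s_4 = 4.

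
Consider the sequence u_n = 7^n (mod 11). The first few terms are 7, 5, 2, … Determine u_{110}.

1

We have u_1 = 7; u_2 = 5; u_3 = 2; u_4 = 3; u_5 = 10; u_6 = 4; u_7 = 6; u_8 = 9; u_9 = 8; u_{10} = 1; u_{11} = 7.
Since u_{11} = u_1 = 7, the sequence is periodic with period 10.
So u_{110} = u_{1 + ((110-1) mod 10)} = u_{10} = 1.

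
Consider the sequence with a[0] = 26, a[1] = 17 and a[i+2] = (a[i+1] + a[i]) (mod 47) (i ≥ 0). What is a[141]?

44

We have a[0] = 26; a[1] = 17; a[2] = 43; a[3] = 13; a[4] = 9; a[5] = 22; a[6] = 31; a[7] = 6; a[8] = 37; a[9] = 43; a[10] = 33; a[11] = 29; a[12] = 15; a[13] = 44; a[14] = 12; a[15] = 9; a[16] = 21; a[17] = 30; a[18] = 4; a[19] = 34; a[20] = 38; a[21] = 25; a[22] = 16; a[23] = 41; a[24] = 10; a[25] = 4; a[26] = 14; a[27] = 18; a[28] = 32; a[29] = 3; a[30] = 35; a[31] = 38; a[32] = 26; a[33] = 17.
The sequence repeats with period 32.
(141 - 0) mod 32 = 13, so a[141] = a[13] = 44.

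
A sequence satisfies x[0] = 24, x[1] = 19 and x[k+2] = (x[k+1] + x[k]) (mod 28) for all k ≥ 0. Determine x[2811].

Computing terms: x[0] = 24,  x[1] = 19,  x[2] = 15,  x[3] = 6,  x[4] = 21,  x[5] = 27,  x[6] = 20,  x[7] = 19,  x[8] = 11,  x[9] = 2,  x[10] = 13,  x[11] = 15,  x[12] = 0,  x[13] = 15,  x[14] = 15,  x[15] = 2,  x[16] = 17,  x[17] = 19,  x[18] = 8,  x[19] = 27,  x[20] = 7,  x[21] = 6,  x[22] = 13,  x[23] = 19,  x[24] = 4,  x[25] = 23,  x[26] = 27,  x[27] = 22,  x[28] = 21,  x[29] = 15,  x[30] = 8,  x[31] = 23,  x[32] = 3,  x[33] = 26,  x[34] = 1,  x[35] = 27,  x[36] = 0,  x[37] = 27,  x[38] = 27,  x[39] = 26,  x[40] = 25,  x[41] = 23,  x[42] = 20,  x[43] = 15,  x[44] = 7,  x[45] = 22,  x[46] = 1,  x[47] = 23,  x[48] = 24,  x[49] = 19.
Since (x[48], x[49]) = (x[0], x[1]) = (24, 19) (two consecutive terms determine the rest), the sequence is periodic with period 48.
So x[2811] = x[0 + ((2811-0) mod 48)] = x[27] = 22.

22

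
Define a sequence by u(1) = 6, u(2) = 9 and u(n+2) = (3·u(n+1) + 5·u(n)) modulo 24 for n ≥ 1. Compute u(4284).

We have u(1) = 6,  u(2) = 9,  u(3) = 9,  u(4) = 0,  u(5) = 21,  u(6) = 15,  u(7) = 6,  u(8) = 21,  u(9) = 21,  u(10) = 0,  u(11) = 9,  u(12) = 3,  u(13) = 6,  u(14) = 9.
Since (u(13), u(14)) = (u(1), u(2)) = (6, 9) (two consecutive terms determine the rest), the sequence is periodic with period 12.
So u(4284) = u(1 + ((4284-1) mod 12)) = u(12) = 3.

3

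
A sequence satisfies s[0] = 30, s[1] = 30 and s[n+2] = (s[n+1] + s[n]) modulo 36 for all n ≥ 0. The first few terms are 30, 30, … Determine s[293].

24

Computing terms: s[0] = 30, s[1] = 30, s[2] = 24, s[3] = 18, s[4] = 6, s[5] = 24, s[6] = 30, s[7] = 18, s[8] = 12, s[9] = 30, s[10] = 6, s[11] = 0, s[12] = 6, s[13] = 6, s[14] = 12, s[15] = 18, s[16] = 30, s[17] = 12, s[18] = 6, s[19] = 18, s[20] = 24, s[21] = 6, s[22] = 30, s[23] = 0, s[24] = 30, s[25] = 30.
Since (s[24], s[25]) = (s[0], s[1]) = (30, 30) (two consecutive terms determine the rest), the sequence is periodic with period 24.
(293 - 0) mod 24 = 5, so s[293] = s[5] = 24.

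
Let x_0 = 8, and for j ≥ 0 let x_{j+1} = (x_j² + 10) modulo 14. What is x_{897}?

Listing terms: x_0 = 8; x_1 = 4; x_2 = 12; x_3 = 0; x_4 = 10; x_5 = 12.
Since x_5 = x_2 = 12, the sequence is eventually periodic: after a pre-period of length 2 it cycles with period 3.
For j ≥ 2, x_j depends only on (j - 2) mod 3. (897 - 2) mod 3 = 1, so x_{897} = x_3 = 0.

0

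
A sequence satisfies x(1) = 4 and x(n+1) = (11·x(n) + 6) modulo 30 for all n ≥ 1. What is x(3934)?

2

x(1) = 4,  x(2) = 20,  x(3) = 16,  x(4) = 2,  x(5) = 28,  x(6) = 14,  x(7) = 10,  x(8) = 26,  x(9) = 22,  x(10) = 8,  x(11) = 4.
The sequence repeats with period 10.
So x(3934) = x(1 + ((3934-1) mod 10)) = x(4) = 2.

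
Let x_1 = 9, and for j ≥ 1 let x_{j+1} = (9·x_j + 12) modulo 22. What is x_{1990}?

7

We have x_1 = 9, x_2 = 5, x_3 = 13, x_4 = 19, x_5 = 7, x_6 = 9.
Since x_6 = x_1 = 9, the sequence is periodic with period 5.
(1990 - 1) mod 5 = 4, so x_{1990} = x_5 = 7.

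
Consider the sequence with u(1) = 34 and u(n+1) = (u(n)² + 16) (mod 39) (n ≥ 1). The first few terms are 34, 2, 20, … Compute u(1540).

u(1) = 34, u(2) = 2, u(3) = 20, u(4) = 26, u(5) = 29, u(6) = 38, u(7) = 17, u(8) = 32, u(9) = 26.
Since u(9) = u(4) = 26, the sequence is eventually periodic: after a pre-period of length 3 it cycles with period 5.
For n ≥ 4, u(n) depends only on (n - 4) mod 5. (1540 - 4) mod 5 = 1, so u(1540) = u(5) = 29.

29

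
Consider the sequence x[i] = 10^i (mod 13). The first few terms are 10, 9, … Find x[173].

We have x[1] = 10,  x[2] = 9,  x[3] = 12,  x[4] = 3,  x[5] = 4,  x[6] = 1,  x[7] = 10.
Since x[7] = x[1] = 10, the sequence is periodic with period 6.
So x[173] = x[1 + ((173-1) mod 6)] = x[5] = 4.

4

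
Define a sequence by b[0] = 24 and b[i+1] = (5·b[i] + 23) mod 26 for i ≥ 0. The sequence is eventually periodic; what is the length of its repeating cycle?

Listing terms: b[0] = 24,  b[1] = 13,  b[2] = 10,  b[3] = 21,  b[4] = 24.
Since b[4] = b[0] = 24, the sequence is periodic with period 4.

4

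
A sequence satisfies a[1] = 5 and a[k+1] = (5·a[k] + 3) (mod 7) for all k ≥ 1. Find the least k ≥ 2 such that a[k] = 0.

2

We have a[1] = 5, a[2] = 0, a[3] = 3, a[4] = 4, a[5] = 2, a[6] = 6, a[7] = 5.
Since a[7] = a[1] = 5, the sequence is periodic with period 6.
The value 0 first appears (with k ≥ 2) at a[2].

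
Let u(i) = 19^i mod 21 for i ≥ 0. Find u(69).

13

We have u(0) = 1; u(1) = 19; u(2) = 4; u(3) = 13; u(4) = 16; u(5) = 10; u(6) = 1.
Since u(6) = u(0) = 1, the sequence is periodic with period 6.
So u(69) = u(0 + ((69-0) mod 6)) = u(3) = 13.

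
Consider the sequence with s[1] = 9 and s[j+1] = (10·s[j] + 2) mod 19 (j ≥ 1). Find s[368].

3

We have s[1] = 9,  s[2] = 16,  s[3] = 10,  s[4] = 7,  s[5] = 15,  s[6] = 0,  s[7] = 2,  s[8] = 3,  s[9] = 13,  s[10] = 18,  s[11] = 11,  s[12] = 17,  s[13] = 1,  s[14] = 12,  s[15] = 8,  s[16] = 6,  s[17] = 5,  s[18] = 14,  s[19] = 9.
The sequence repeats with period 18.
(368 - 1) mod 18 = 7, so s[368] = s[8] = 3.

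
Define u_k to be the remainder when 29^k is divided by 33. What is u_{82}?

Computing terms: u_1 = 29,  u_2 = 16,  u_3 = 2,  u_4 = 25,  u_5 = 32,  u_6 = 4,  u_7 = 17,  u_8 = 31,  u_9 = 8,  u_{10} = 1,  u_{11} = 29.
Since u_{11} = u_1 = 29, the sequence is periodic with period 10.
So u_{82} = u_{1 + ((82-1) mod 10)} = u_2 = 16.

16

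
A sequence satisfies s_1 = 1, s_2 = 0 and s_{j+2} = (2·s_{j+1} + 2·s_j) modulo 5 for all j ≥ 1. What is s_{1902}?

We have s_1 = 1,  s_2 = 0,  s_3 = 2,  s_4 = 4,  s_5 = 2,  s_6 = 2,  s_7 = 3,  s_8 = 0,  s_9 = 1,  s_{10} = 2,  s_{11} = 1,  s_{12} = 1,  s_{13} = 4,  s_{14} = 0,  s_{15} = 3,  s_{16} = 1,  s_{17} = 3,  s_{18} = 3,  s_{19} = 2,  s_{20} = 0,  s_{21} = 4,  s_{22} = 3,  s_{23} = 4,  s_{24} = 4,  s_{25} = 1,  s_{26} = 0.
The sequence repeats with period 24.
So s_{1902} = s_{1 + ((1902-1) mod 24)} = s_6 = 2.

2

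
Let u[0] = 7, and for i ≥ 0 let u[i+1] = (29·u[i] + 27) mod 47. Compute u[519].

15

u[0] = 7; u[1] = 42; u[2] = 23; u[3] = 36; u[4] = 37; u[5] = 19; u[6] = 14; u[7] = 10; u[8] = 35; u[9] = 8; u[10] = 24; u[11] = 18; u[12] = 32; u[13] = 15; u[14] = 39; u[15] = 30; u[16] = 4; u[17] = 2; u[18] = 38; u[19] = 1; u[20] = 9; u[21] = 6; u[22] = 13; u[23] = 28; u[24] = 40; u[25] = 12; u[26] = 46; u[27] = 45; u[28] = 16; u[29] = 21; u[30] = 25; u[31] = 0; u[32] = 27; u[33] = 11; u[34] = 17; u[35] = 3; u[36] = 20; u[37] = 43; u[38] = 5; u[39] = 31; u[40] = 33; u[41] = 44; u[42] = 34; u[43] = 26; u[44] = 29; u[45] = 22; u[46] = 7.
Since u[46] = u[0] = 7, the sequence is periodic with period 46.
So u[519] = u[0 + ((519-0) mod 46)] = u[13] = 15.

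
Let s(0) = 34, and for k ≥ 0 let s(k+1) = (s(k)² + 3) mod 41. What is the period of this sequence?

Listing terms: s(0) = 34, s(1) = 11, s(2) = 1, s(3) = 4, s(4) = 19, s(5) = 36, s(6) = 28, s(7) = 8, s(8) = 26, s(9) = 23, s(10) = 40, s(11) = 4.
Since s(11) = s(3) = 4, the sequence is eventually periodic: after a pre-period of length 3 it cycles with period 8.

8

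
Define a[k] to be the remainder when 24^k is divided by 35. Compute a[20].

a[1] = 24, a[2] = 16, a[3] = 34, a[4] = 11, a[5] = 19, a[6] = 1, a[7] = 24.
Since a[7] = a[1] = 24, the sequence is periodic with period 6.
(20 - 1) mod 6 = 1, so a[20] = a[2] = 16.

16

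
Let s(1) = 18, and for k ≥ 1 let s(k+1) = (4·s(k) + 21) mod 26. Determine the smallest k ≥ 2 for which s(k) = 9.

6

s(1) = 18, s(2) = 15, s(3) = 3, s(4) = 7, s(5) = 23, s(6) = 9, s(7) = 5, s(8) = 15.
Since s(8) = s(2) = 15, the sequence is eventually periodic: after a pre-period of length 1 it cycles with period 6.
The value 9 first appears (with k ≥ 2) at s(6).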